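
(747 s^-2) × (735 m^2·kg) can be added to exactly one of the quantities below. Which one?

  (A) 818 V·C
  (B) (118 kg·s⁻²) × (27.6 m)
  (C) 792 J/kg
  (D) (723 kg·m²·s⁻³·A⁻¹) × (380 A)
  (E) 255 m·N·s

Reference: [s⁻²] · [kg·m²] = kg·m²·s⁻².
Each option:
  (A) C·V = s·A·J·C⁻¹ = kg·m²·s⁻²  ← same
  (B) [kg·s⁻²] · [m] = kg·m·s⁻²
  (C) J·kg⁻¹ = N·m·kg⁻¹ = m²·s⁻²
  (D) [kg·m²·s⁻³·A⁻¹] · [A] = kg·m²·s⁻³
  (E) N·m·s = kg·m·s⁻²·m·s = kg·m²·s⁻¹
Only (A) matches kg·m²·s⁻².

(A)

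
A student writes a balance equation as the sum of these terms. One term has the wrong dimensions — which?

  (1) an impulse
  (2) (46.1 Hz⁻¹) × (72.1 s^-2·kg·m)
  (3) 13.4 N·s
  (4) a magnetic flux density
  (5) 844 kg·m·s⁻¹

In SI base units:
  (1) [impulse] = kg·m·s⁻¹
  (2) [s] · [kg·m·s⁻²] = kg·m·s⁻¹
  (3) N·s = kg·m·s⁻²·s = kg·m·s⁻¹
  (4) [magnetic flux density] = kg·s⁻²·A⁻¹
  (5) kg·m·s⁻¹
All reduce to kg·m·s⁻¹ except (4), which is kg·s⁻²·A⁻¹.

(4)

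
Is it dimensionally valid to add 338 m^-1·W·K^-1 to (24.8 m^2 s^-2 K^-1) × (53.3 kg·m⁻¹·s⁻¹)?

Yes

In SI base units:
  338 m^-1·W·K^-1:  W·m⁻¹·K⁻¹ = J·s⁻¹·m⁻¹·K⁻¹ = kg·m·s⁻³·K⁻¹
  (24.8 m^2 s^-2 K^-1) × (53.3 kg·m⁻¹·s⁻¹):  [m²·s⁻²·K⁻¹] · [kg·m⁻¹·s⁻¹] = kg·m·s⁻³·K⁻¹
Both are kg·m·s⁻³·K⁻¹, so they have the same dimensions and can be added.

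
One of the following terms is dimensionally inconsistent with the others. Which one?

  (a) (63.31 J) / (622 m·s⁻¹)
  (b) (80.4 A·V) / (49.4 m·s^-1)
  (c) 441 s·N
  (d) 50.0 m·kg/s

Work out the base dimensions of each:
  (a) [kg·m²·s⁻²] / [m·s⁻¹] = kg·m·s⁻¹
  (b) [kg·m²·s⁻³] / [m·s⁻¹] = kg·m·s⁻²
  (c) N·s = kg·m·s⁻²·s = kg·m·s⁻¹
  (d) kg·m·s⁻¹
All reduce to kg·m·s⁻¹ except (b), which is kg·m·s⁻².

(b)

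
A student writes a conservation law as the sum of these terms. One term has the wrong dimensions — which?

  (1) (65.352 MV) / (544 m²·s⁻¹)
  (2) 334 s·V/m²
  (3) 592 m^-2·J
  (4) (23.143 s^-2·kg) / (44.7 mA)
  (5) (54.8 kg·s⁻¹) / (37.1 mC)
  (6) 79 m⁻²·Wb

(3)

Work out the base dimensions of each:
  (1) [kg·m²·s⁻³·A⁻¹] / [m²·s⁻¹] = kg·s⁻²·A⁻¹
  (2) V·s·m⁻² = J·C⁻¹·s·m⁻² = kg·s⁻²·A⁻¹
  (3) J·m⁻² = N·m·m⁻² = kg·s⁻²
  (4) [kg·s⁻²] / [A] = kg·s⁻²·A⁻¹
  (5) [kg·s⁻¹] / [s·A] = kg·s⁻²·A⁻¹
  (6) Wb·m⁻² = V·s·m⁻² = kg·s⁻²·A⁻¹
All reduce to kg·s⁻²·A⁻¹ except (3), which is kg·s⁻².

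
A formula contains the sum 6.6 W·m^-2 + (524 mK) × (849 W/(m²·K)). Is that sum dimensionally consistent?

Work out the base dimensions of each:
  6.6 W·m^-2:  W·m⁻² = J·s⁻¹·m⁻² = kg·s⁻³
  (524 mK) × (849 W/(m²·K)):  [K] · [kg·s⁻³·K⁻¹] = kg·s⁻³
Both are kg·s⁻³, so they have the same dimensions and can be added.

Yes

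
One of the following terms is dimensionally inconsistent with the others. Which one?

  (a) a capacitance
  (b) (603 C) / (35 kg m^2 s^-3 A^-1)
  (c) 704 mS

(c)

Dimensions:
  (a) [capacitance] = kg⁻¹·m⁻²·s⁴·A²
  (b) [s·A] / [kg·m²·s⁻³·A⁻¹] = kg⁻¹·m⁻²·s⁴·A²
  (c) S = Ω⁻¹ = kg⁻¹·m⁻²·s³·A²
All reduce to kg⁻¹·m⁻²·s⁴·A² except (c), which is kg⁻¹·m⁻²·s³·A².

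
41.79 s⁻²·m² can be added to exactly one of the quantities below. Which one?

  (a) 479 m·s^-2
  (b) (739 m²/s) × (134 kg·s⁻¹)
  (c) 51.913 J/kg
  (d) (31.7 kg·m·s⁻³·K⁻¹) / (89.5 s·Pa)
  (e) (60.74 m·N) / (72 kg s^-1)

Reference: m²·s⁻².
Each option:
  (a) m·s⁻²
  (b) [m²·s⁻¹] · [kg·s⁻¹] = kg·m²·s⁻²
  (c) J·kg⁻¹ = N·m·kg⁻¹ = m²·s⁻²  ← same
  (d) [kg·m·s⁻³·K⁻¹] / [kg·m⁻¹·s⁻¹] = m²·s⁻²·K⁻¹
  (e) [kg·m²·s⁻²] / [kg·s⁻¹] = m²·s⁻¹
Only (c) matches m²·s⁻².

(c)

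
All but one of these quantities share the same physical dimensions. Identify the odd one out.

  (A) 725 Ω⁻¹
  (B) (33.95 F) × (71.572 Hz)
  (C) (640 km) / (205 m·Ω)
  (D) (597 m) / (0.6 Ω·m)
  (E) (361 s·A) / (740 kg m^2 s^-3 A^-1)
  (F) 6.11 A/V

(E)

In SI base units:
  (A) Ω⁻¹ = (V·A⁻¹)⁻¹ = kg⁻¹·m⁻²·s³·A²
  (B) [kg⁻¹·m⁻²·s⁴·A²] · [s⁻¹] = kg⁻¹·m⁻²·s³·A²
  (C) [m] / [kg·m³·s⁻³·A⁻²] = kg⁻¹·m⁻²·s³·A²
  (D) [m] / [kg·m³·s⁻³·A⁻²] = kg⁻¹·m⁻²·s³·A²
  (E) [s·A] / [kg·m²·s⁻³·A⁻¹] = kg⁻¹·m⁻²·s⁴·A²
  (F) A·V⁻¹ = A·(J·C⁻¹)⁻¹ = kg⁻¹·m⁻²·s³·A²
All reduce to kg⁻¹·m⁻²·s³·A² except (E), which is kg⁻¹·m⁻²·s⁴·A².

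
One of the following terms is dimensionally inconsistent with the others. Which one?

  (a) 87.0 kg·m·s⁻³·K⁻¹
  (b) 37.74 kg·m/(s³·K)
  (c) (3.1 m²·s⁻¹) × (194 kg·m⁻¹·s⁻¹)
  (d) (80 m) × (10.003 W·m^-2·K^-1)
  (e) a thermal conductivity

Reduce each to base SI dimensions:
  (a) kg·m·s⁻³·K⁻¹
  (b) kg·m·s⁻³·K⁻¹
  (c) [m²·s⁻¹] · [kg·m⁻¹·s⁻¹] = kg·m·s⁻²
  (d) [m] · [kg·s⁻³·K⁻¹] = kg·m·s⁻³·K⁻¹
  (e) [thermal conductivity] = kg·m·s⁻³·K⁻¹
All reduce to kg·m·s⁻³·K⁻¹ except (c), which is kg·m·s⁻².

(c)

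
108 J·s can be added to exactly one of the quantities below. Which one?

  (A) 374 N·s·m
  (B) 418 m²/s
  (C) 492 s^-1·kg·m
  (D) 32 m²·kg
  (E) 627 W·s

(A)

Reference: J·s = N·m·s = kg·m²·s⁻¹.
Each option:
  (A) N·m·s = kg·m·s⁻²·m·s = kg·m²·s⁻¹  ← same
  (B) m²·s⁻¹
  (C) kg·m·s⁻¹
  (D) kg·m²
  (E) W·s = J·s⁻¹·s = kg·m²·s⁻²
Only (A) matches kg·m²·s⁻¹.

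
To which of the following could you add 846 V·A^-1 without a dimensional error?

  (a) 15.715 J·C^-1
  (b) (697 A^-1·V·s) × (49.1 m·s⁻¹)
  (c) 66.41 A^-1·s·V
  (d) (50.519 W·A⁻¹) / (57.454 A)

(d)

Reference: V·A⁻¹ = J·C⁻¹·A⁻¹ = kg·m²·s⁻³·A⁻².
Each option:
  (a) J·C⁻¹ = N·m·(s·A)⁻¹ = kg·m²·s⁻³·A⁻¹
  (b) [kg·m²·s⁻²·A⁻²] · [m·s⁻¹] = kg·m³·s⁻³·A⁻²
  (c) V·s·A⁻¹ = J·C⁻¹·s·A⁻¹ = kg·m²·s⁻²·A⁻²
  (d) [kg·m²·s⁻³·A⁻¹] / [A] = kg·m²·s⁻³·A⁻²  ← same
Only (d) matches kg·m²·s⁻³·A⁻².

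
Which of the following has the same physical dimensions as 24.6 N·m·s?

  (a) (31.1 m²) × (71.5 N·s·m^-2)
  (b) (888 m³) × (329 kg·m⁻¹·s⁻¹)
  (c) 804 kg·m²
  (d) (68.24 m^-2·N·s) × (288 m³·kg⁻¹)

(b)

Reference: N·m·s = kg·m·s⁻²·m·s = kg·m²·s⁻¹.
Each option:
  (a) [m²] · [kg·m⁻¹·s⁻¹] = kg·m·s⁻¹
  (b) [m³] · [kg·m⁻¹·s⁻¹] = kg·m²·s⁻¹  ← same
  (c) kg·m²
  (d) [kg·m⁻¹·s⁻¹] · [kg⁻¹·m³] = m²·s⁻¹
Only (b) matches kg·m²·s⁻¹.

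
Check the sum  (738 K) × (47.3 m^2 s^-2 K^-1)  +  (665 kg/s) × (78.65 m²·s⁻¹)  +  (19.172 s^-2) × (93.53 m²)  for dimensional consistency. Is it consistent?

Reduce each to base SI dimensions:
  (738 K) × (47.3 m^2 s^-2 K^-1):  [K] · [m²·s⁻²·K⁻¹] = m²·s⁻²
  (665 kg/s) × (78.65 m²·s⁻¹):  [kg·s⁻¹] · [m²·s⁻¹] = kg·m²·s⁻²
  (19.172 s^-2) × (93.53 m²):  [s⁻²] · [m²] = m²·s⁻²
The terms do not share a single dimension (kg·m²·s⁻² vs m²·s⁻²).

No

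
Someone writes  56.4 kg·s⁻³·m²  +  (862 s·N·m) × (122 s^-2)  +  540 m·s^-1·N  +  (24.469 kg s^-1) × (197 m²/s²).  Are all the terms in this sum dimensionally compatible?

Yes

Reduce each to base SI dimensions:
  56.4 kg·s⁻³·m²:  kg·m²·s⁻³
  (862 s·N·m) × (122 s^-2):  [kg·m²·s⁻¹] · [s⁻²] = kg·m²·s⁻³
  540 m·s^-1·N:  N·m·s⁻¹ = kg·m·s⁻²·m·s⁻¹ = kg·m²·s⁻³
  (24.469 kg s^-1) × (197 m²/s²):  [kg·s⁻¹] · [m²·s⁻²] = kg·m²·s⁻³
Every term reduces to kg·m²·s⁻³.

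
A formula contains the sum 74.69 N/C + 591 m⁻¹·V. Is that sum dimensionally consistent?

Yes

Dimensions:
  74.69 N/C:  N·C⁻¹ = kg·m·s⁻²·(s·A)⁻¹ = kg·m·s⁻³·A⁻¹
  591 m⁻¹·V:  V·m⁻¹ = J·C⁻¹·m⁻¹ = kg·m·s⁻³·A⁻¹
Both are kg·m·s⁻³·A⁻¹, so they have the same dimensions and can be added.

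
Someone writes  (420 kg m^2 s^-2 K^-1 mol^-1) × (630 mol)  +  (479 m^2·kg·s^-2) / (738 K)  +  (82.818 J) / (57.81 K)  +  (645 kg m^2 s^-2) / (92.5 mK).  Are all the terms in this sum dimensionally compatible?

Dimensions:
  (420 kg m^2 s^-2 K^-1 mol^-1) × (630 mol):  [kg·m²·s⁻²·K⁻¹·mol⁻¹] · [mol] = kg·m²·s⁻²·K⁻¹
  (479 m^2·kg·s^-2) / (738 K):  [kg·m²·s⁻²] / [K] = kg·m²·s⁻²·K⁻¹
  (82.818 J) / (57.81 K):  [kg·m²·s⁻²] / [K] = kg·m²·s⁻²·K⁻¹
  (645 kg m^2 s^-2) / (92.5 mK):  [kg·m²·s⁻²] / [K] = kg·m²·s⁻²·K⁻¹
Every term reduces to kg·m²·s⁻²·K⁻¹.

Yes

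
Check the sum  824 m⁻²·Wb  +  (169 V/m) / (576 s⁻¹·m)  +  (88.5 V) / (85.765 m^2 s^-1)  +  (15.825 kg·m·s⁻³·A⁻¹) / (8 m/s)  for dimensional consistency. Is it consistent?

Yes

Reduce each to base SI dimensions:
  824 m⁻²·Wb:  Wb·m⁻² = V·s·m⁻² = kg·s⁻²·A⁻¹
  (169 V/m) / (576 s⁻¹·m):  [kg·m·s⁻³·A⁻¹] / [m·s⁻¹] = kg·s⁻²·A⁻¹
  (88.5 V) / (85.765 m^2 s^-1):  [kg·m²·s⁻³·A⁻¹] / [m²·s⁻¹] = kg·s⁻²·A⁻¹
  (15.825 kg·m·s⁻³·A⁻¹) / (8 m/s):  [kg·m·s⁻³·A⁻¹] / [m·s⁻¹] = kg·s⁻²·A⁻¹
Every term reduces to kg·s⁻²·A⁻¹.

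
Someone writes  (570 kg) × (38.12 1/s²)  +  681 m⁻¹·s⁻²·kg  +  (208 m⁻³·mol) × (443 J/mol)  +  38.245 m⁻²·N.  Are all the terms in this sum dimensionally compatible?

Expand each in SI base units:
  (570 kg) × (38.12 1/s²):  [kg] · [s⁻²] = kg·s⁻²
  681 m⁻¹·s⁻²·kg:  kg·m⁻¹·s⁻²
  (208 m⁻³·mol) × (443 J/mol):  [m⁻³·mol] · [kg·m²·s⁻²·mol⁻¹] = kg·m⁻¹·s⁻²
  38.245 m⁻²·N:  N·m⁻² = kg·m·s⁻²·m⁻² = kg·m⁻¹·s⁻²
The terms do not share a single dimension (kg·m⁻¹·s⁻² vs kg·s⁻²).

No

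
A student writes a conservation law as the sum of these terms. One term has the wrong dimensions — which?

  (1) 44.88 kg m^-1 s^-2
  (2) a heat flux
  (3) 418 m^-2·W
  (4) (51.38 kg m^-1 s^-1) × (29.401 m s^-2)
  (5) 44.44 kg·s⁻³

Dimensions:
  (1) kg·m⁻¹·s⁻²
  (2) [heat flux] = kg·s⁻³
  (3) W·m⁻² = J·s⁻¹·m⁻² = kg·s⁻³
  (4) [kg·m⁻¹·s⁻¹] · [m·s⁻²] = kg·s⁻³
  (5) kg·s⁻³
All reduce to kg·s⁻³ except (1), which is kg·m⁻¹·s⁻².

(1)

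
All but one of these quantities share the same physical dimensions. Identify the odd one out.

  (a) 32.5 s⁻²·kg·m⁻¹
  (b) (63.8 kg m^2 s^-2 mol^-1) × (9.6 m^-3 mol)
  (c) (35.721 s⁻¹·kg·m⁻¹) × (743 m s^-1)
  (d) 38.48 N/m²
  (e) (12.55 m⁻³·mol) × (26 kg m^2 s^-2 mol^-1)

Reduce each to base SI dimensions:
  (a) kg·m⁻¹·s⁻²
  (b) [kg·m²·s⁻²·mol⁻¹] · [m⁻³·mol] = kg·m⁻¹·s⁻²
  (c) [kg·m⁻¹·s⁻¹] · [m·s⁻¹] = kg·s⁻²
  (d) N·m⁻² = kg·m·s⁻²·m⁻² = kg·m⁻¹·s⁻²
  (e) [m⁻³·mol] · [kg·m²·s⁻²·mol⁻¹] = kg·m⁻¹·s⁻²
All reduce to kg·m⁻¹·s⁻² except (c), which is kg·s⁻².

(c)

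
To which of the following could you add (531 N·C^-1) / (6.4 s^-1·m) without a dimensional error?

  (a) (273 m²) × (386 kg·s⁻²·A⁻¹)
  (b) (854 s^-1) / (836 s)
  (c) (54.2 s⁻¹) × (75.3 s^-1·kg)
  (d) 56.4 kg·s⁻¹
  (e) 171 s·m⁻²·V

Reference: [kg·m·s⁻³·A⁻¹] / [m·s⁻¹] = kg·s⁻²·A⁻¹.
Each option:
  (a) [m²] · [kg·s⁻²·A⁻¹] = kg·m²·s⁻²·A⁻¹
  (b) [s⁻¹] / [s] = s⁻²
  (c) [s⁻¹] · [kg·s⁻¹] = kg·s⁻²
  (d) kg·s⁻¹
  (e) V·s·m⁻² = J·C⁻¹·s·m⁻² = kg·s⁻²·A⁻¹  ← same
Only (e) matches kg·s⁻²·A⁻¹.

(e)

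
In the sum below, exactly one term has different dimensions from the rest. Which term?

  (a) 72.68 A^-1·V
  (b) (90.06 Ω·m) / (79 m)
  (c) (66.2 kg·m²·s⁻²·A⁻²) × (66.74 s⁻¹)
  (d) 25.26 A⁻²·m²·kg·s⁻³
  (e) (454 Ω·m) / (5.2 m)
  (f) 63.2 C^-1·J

Reduce each to base SI dimensions:
  (a) V·A⁻¹ = J·C⁻¹·A⁻¹ = kg·m²·s⁻³·A⁻²
  (b) [kg·m³·s⁻³·A⁻²] / [m] = kg·m²·s⁻³·A⁻²
  (c) [kg·m²·s⁻²·A⁻²] · [s⁻¹] = kg·m²·s⁻³·A⁻²
  (d) kg·m²·s⁻³·A⁻²
  (e) [kg·m³·s⁻³·A⁻²] / [m] = kg·m²·s⁻³·A⁻²
  (f) J·C⁻¹ = N·m·(s·A)⁻¹ = kg·m²·s⁻³·A⁻¹
All reduce to kg·m²·s⁻³·A⁻² except (f), which is kg·m²·s⁻³·A⁻¹.

(f)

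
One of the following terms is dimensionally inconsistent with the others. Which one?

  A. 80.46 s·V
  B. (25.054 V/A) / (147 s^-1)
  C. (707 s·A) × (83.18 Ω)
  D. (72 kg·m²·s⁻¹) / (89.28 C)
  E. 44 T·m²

B.

Dimensions:
  A. V·s = J·C⁻¹·s = kg·m²·s⁻²·A⁻¹
  B. [kg·m²·s⁻³·A⁻²] / [s⁻¹] = kg·m²·s⁻²·A⁻²
  C. [s·A] · [kg·m²·s⁻³·A⁻²] = kg·m²·s⁻²·A⁻¹
  D. [kg·m²·s⁻¹] / [s·A] = kg·m²·s⁻²·A⁻¹
  E. T·m² = Wb·m⁻²·m² = kg·m²·s⁻²·A⁻¹
All reduce to kg·m²·s⁻²·A⁻¹ except B., which is kg·m²·s⁻²·A⁻².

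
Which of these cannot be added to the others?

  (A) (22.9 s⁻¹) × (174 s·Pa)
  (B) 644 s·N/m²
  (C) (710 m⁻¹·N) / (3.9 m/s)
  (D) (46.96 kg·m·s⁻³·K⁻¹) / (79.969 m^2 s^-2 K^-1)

Expand each in SI base units:
  (A) [s⁻¹] · [kg·m⁻¹·s⁻¹] = kg·m⁻¹·s⁻²
  (B) N·s·m⁻² = kg·m·s⁻²·s·m⁻² = kg·m⁻¹·s⁻¹
  (C) [kg·s⁻²] / [m·s⁻¹] = kg·m⁻¹·s⁻¹
  (D) [kg·m·s⁻³·K⁻¹] / [m²·s⁻²·K⁻¹] = kg·m⁻¹·s⁻¹
All reduce to kg·m⁻¹·s⁻¹ except (A), which is kg·m⁻¹·s⁻².

(A)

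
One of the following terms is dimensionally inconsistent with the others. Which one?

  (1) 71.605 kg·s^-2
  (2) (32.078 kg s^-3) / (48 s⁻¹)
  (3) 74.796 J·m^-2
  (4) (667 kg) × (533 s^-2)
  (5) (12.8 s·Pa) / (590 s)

Work out the base dimensions of each:
  (1) kg·s⁻²
  (2) [kg·s⁻³] / [s⁻¹] = kg·s⁻²
  (3) J·m⁻² = N·m·m⁻² = kg·s⁻²
  (4) [kg] · [s⁻²] = kg·s⁻²
  (5) [kg·m⁻¹·s⁻¹] / [s] = kg·m⁻¹·s⁻²
All reduce to kg·s⁻² except (5), which is kg·m⁻¹·s⁻².

(5)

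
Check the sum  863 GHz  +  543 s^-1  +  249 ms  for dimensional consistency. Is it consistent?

No

Work out the base dimensions of each:
  863 GHz:  Hz = s⁻¹
  543 s^-1:  s⁻¹
  249 ms:  s
The terms do not share a single dimension (s vs s⁻¹).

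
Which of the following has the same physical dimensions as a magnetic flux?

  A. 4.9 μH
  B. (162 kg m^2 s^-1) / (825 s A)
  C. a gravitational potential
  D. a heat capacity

Reference: [magnetic flux] = kg·m²·s⁻²·A⁻¹.
Each option:
  A. H = V·s·A⁻¹ = kg·m²·s⁻²·A⁻²
  B. [kg·m²·s⁻¹] / [s·A] = kg·m²·s⁻²·A⁻¹  ← same
  C. [gravitational potential] = m²·s⁻²
  D. [heat capacity] = kg·m²·s⁻²·K⁻¹
Only B. matches kg·m²·s⁻²·A⁻¹.

B.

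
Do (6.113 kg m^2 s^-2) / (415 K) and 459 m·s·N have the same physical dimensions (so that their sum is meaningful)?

No

Dimensions:
  (6.113 kg m^2 s^-2) / (415 K):  [kg·m²·s⁻²] / [K] = kg·m²·s⁻²·K⁻¹
  459 m·s·N:  N·m·s = kg·m·s⁻²·m·s = kg·m²·s⁻¹
kg·m²·s⁻²·K⁻¹ ≠ kg·m²·s⁻¹, so they cannot be added.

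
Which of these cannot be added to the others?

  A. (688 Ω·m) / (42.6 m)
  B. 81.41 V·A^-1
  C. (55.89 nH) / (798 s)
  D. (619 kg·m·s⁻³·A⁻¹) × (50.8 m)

D.

Work out the base dimensions of each:
  A. [kg·m³·s⁻³·A⁻²] / [m] = kg·m²·s⁻³·A⁻²
  B. V·A⁻¹ = J·C⁻¹·A⁻¹ = kg·m²·s⁻³·A⁻²
  C. [kg·m²·s⁻²·A⁻²] / [s] = kg·m²·s⁻³·A⁻²
  D. [kg·m·s⁻³·A⁻¹] · [m] = kg·m²·s⁻³·A⁻¹
All reduce to kg·m²·s⁻³·A⁻² except D., which is kg·m²·s⁻³·A⁻¹.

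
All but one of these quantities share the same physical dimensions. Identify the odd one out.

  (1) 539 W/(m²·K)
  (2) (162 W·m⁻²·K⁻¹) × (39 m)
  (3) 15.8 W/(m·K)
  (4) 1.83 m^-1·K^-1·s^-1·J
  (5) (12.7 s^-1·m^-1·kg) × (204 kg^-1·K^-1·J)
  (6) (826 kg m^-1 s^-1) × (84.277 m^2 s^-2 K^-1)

Expand each in SI base units:
  (1) W·m⁻²·K⁻¹ = J·s⁻¹·m⁻²·K⁻¹ = kg·s⁻³·K⁻¹
  (2) [kg·s⁻³·K⁻¹] · [m] = kg·m·s⁻³·K⁻¹
  (3) W·m⁻¹·K⁻¹ = J·s⁻¹·m⁻¹·K⁻¹ = kg·m·s⁻³·K⁻¹
  (4) J·s⁻¹·m⁻¹·K⁻¹ = N·m·s⁻¹·m⁻¹·K⁻¹ = kg·m·s⁻³·K⁻¹
  (5) [kg·m⁻¹·s⁻¹] · [m²·s⁻²·K⁻¹] = kg·m·s⁻³·K⁻¹
  (6) [kg·m⁻¹·s⁻¹] · [m²·s⁻²·K⁻¹] = kg·m·s⁻³·K⁻¹
All reduce to kg·m·s⁻³·K⁻¹ except (1), which is kg·s⁻³·K⁻¹.

(1)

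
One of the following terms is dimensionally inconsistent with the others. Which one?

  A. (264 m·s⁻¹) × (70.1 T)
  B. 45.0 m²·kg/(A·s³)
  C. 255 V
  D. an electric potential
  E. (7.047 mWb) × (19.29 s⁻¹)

A.

Work out the base dimensions of each:
  A. [m·s⁻¹] · [kg·s⁻²·A⁻¹] = kg·m·s⁻³·A⁻¹
  B. kg·m²·s⁻³·A⁻¹
  C. V = J·C⁻¹ = kg·m²·s⁻³·A⁻¹
  D. [electric potential] = kg·m²·s⁻³·A⁻¹
  E. [kg·m²·s⁻²·A⁻¹] · [s⁻¹] = kg·m²·s⁻³·A⁻¹
All reduce to kg·m²·s⁻³·A⁻¹ except A., which is kg·m·s⁻³·A⁻¹.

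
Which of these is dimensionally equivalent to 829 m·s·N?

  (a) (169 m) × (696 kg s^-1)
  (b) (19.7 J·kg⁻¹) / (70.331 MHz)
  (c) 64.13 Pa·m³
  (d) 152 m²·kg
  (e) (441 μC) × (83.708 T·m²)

Reference: N·m·s = kg·m·s⁻²·m·s = kg·m²·s⁻¹.
Each option:
  (a) [m] · [kg·s⁻¹] = kg·m·s⁻¹
  (b) [m²·s⁻²] / [s⁻¹] = m²·s⁻¹
  (c) Pa·m³ = N·m⁻²·m³ = kg·m²·s⁻²
  (d) kg·m²
  (e) [s·A] · [kg·m²·s⁻²·A⁻¹] = kg·m²·s⁻¹  ← same
Only (e) matches kg·m²·s⁻¹.

(e)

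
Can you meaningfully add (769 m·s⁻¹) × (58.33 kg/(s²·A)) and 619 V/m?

In SI base units:
  (769 m·s⁻¹) × (58.33 kg/(s²·A)):  [m·s⁻¹] · [kg·s⁻²·A⁻¹] = kg·m·s⁻³·A⁻¹
  619 V/m:  V·m⁻¹ = J·C⁻¹·m⁻¹ = kg·m·s⁻³·A⁻¹
Both are kg·m·s⁻³·A⁻¹, so they have the same dimensions and can be added.

Yes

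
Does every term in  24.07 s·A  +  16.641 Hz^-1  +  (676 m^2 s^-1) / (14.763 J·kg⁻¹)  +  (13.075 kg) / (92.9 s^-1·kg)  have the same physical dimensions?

Expand each in SI base units:
  24.07 s·A:  A·s = s·A
  16.641 Hz^-1:  Hz⁻¹ = (s⁻¹)⁻¹ = s
  (676 m^2 s^-1) / (14.763 J·kg⁻¹):  [m²·s⁻¹] / [m²·s⁻²] = s
  (13.075 kg) / (92.9 s^-1·kg):  [kg] / [kg·s⁻¹] = s
The terms do not share a single dimension (s vs s·A).

No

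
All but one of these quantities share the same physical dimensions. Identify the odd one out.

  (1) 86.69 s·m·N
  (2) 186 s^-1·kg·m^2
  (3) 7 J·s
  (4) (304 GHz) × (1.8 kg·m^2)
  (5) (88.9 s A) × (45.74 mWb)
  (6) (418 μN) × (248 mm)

(6)

Dimensions:
  (1) N·m·s = kg·m·s⁻²·m·s = kg·m²·s⁻¹
  (2) kg·m²·s⁻¹
  (3) J·s = N·m·s = kg·m²·s⁻¹
  (4) [s⁻¹] · [kg·m²] = kg·m²·s⁻¹
  (5) [s·A] · [kg·m²·s⁻²·A⁻¹] = kg·m²·s⁻¹
  (6) [kg·m·s⁻²] · [m] = kg·m²·s⁻²
All reduce to kg·m²·s⁻¹ except (6), which is kg·m²·s⁻².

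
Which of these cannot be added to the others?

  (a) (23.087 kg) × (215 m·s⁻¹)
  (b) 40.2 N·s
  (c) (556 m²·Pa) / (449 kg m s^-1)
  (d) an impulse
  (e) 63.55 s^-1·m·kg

Expand each in SI base units:
  (a) [kg] · [m·s⁻¹] = kg·m·s⁻¹
  (b) N·s = kg·m·s⁻²·s = kg·m·s⁻¹
  (c) [kg·m·s⁻²] / [kg·m·s⁻¹] = s⁻¹
  (d) [impulse] = kg·m·s⁻¹
  (e) kg·m·s⁻¹
All reduce to kg·m·s⁻¹ except (c), which is s⁻¹.

(c)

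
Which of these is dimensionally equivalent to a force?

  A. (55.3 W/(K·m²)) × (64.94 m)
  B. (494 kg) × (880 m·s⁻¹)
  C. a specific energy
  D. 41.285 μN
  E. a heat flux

D.

Reference: [force] = kg·m·s⁻².
Each option:
  A. [kg·s⁻³·K⁻¹] · [m] = kg·m·s⁻³·K⁻¹
  B. [kg] · [m·s⁻¹] = kg·m·s⁻¹
  C. [specific energy] = m²·s⁻²
  D. N = kg·m·s⁻²  ← same
  E. [heat flux] = kg·s⁻³
Only D. matches kg·m·s⁻².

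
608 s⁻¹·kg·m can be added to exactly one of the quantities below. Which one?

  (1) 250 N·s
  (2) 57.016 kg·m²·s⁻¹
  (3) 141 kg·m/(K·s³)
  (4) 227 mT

Reference: kg·m·s⁻¹.
Each option:
  (1) N·s = kg·m·s⁻²·s = kg·m·s⁻¹  ← same
  (2) kg·m²·s⁻¹
  (3) kg·m·s⁻³·K⁻¹
  (4) T = Wb·m⁻² = kg·s⁻²·A⁻¹
Only (1) matches kg·m·s⁻¹.

(1)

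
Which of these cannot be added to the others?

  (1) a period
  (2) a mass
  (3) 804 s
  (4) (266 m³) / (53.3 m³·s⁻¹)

Dimensions:
  (1) [period] = s
  (2) [mass] = kg
  (3) s
  (4) [m³] / [m³·s⁻¹] = s
All reduce to s except (2), which is kg.

(2)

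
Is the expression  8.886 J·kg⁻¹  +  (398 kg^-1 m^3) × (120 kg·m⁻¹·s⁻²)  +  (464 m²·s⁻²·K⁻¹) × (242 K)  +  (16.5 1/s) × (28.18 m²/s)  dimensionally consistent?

Yes

In SI base units:
  8.886 J·kg⁻¹:  J·kg⁻¹ = N·m·kg⁻¹ = m²·s⁻²
  (398 kg^-1 m^3) × (120 kg·m⁻¹·s⁻²):  [kg⁻¹·m³] · [kg·m⁻¹·s⁻²] = m²·s⁻²
  (464 m²·s⁻²·K⁻¹) × (242 K):  [m²·s⁻²·K⁻¹] · [K] = m²·s⁻²
  (16.5 1/s) × (28.18 m²/s):  [s⁻¹] · [m²·s⁻¹] = m²·s⁻²
Every term reduces to m²·s⁻².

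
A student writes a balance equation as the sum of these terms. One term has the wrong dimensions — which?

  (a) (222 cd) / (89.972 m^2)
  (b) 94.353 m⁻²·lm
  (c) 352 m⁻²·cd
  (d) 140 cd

Work out the base dimensions of each:
  (a) [cd] / [m²] = m⁻²·cd
  (b) lm·m⁻² = cd·m⁻² = m⁻²·cd
  (c) cd·m⁻² = m⁻²·cd
  (d) cd
All reduce to m⁻²·cd except (d), which is cd.

(d)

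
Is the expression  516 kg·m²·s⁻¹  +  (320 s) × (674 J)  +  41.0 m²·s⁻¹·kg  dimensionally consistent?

Yes

Reduce each to base SI dimensions:
  516 kg·m²·s⁻¹:  kg·m²·s⁻¹
  (320 s) × (674 J):  [s] · [kg·m²·s⁻²] = kg·m²·s⁻¹
  41.0 m²·s⁻¹·kg:  kg·m²·s⁻¹
Every term reduces to kg·m²·s⁻¹.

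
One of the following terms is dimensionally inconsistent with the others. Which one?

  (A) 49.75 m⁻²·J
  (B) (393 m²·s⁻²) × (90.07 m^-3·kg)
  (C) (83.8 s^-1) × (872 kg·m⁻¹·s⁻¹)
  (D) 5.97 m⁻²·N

In SI base units:
  (A) J·m⁻² = N·m·m⁻² = kg·s⁻²
  (B) [m²·s⁻²] · [kg·m⁻³] = kg·m⁻¹·s⁻²
  (C) [s⁻¹] · [kg·m⁻¹·s⁻¹] = kg·m⁻¹·s⁻²
  (D) N·m⁻² = kg·m·s⁻²·m⁻² = kg·m⁻¹·s⁻²
All reduce to kg·m⁻¹·s⁻² except (A), which is kg·s⁻².

(A)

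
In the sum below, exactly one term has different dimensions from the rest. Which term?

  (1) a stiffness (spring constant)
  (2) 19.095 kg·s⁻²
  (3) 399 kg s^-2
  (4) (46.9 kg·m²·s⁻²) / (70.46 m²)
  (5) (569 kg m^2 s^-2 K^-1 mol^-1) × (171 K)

(5)

Expand each in SI base units:
  (1) [stiffness (spring constant)] = kg·s⁻²
  (2) kg·s⁻²
  (3) kg·s⁻²
  (4) [kg·m²·s⁻²] / [m²] = kg·s⁻²
  (5) [kg·m²·s⁻²·K⁻¹·mol⁻¹] · [K] = kg·m²·s⁻²·mol⁻¹
All reduce to kg·s⁻² except (5), which is kg·m²·s⁻²·mol⁻¹.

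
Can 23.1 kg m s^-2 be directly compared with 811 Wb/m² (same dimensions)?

In SI base units:
  23.1 kg m s^-2:  kg·m·s⁻²
  811 Wb/m²:  Wb·m⁻² = V·s·m⁻² = kg·s⁻²·A⁻¹
kg·m·s⁻² ≠ kg·s⁻²·A⁻¹, so they cannot be added.

No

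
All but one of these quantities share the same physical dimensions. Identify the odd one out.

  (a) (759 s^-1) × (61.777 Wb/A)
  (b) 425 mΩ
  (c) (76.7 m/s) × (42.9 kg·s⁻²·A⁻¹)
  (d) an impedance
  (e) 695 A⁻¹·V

Work out the base dimensions of each:
  (a) [s⁻¹] · [kg·m²·s⁻²·A⁻²] = kg·m²·s⁻³·A⁻²
  (b) Ω = V·A⁻¹ = kg·m²·s⁻³·A⁻²
  (c) [m·s⁻¹] · [kg·s⁻²·A⁻¹] = kg·m·s⁻³·A⁻¹
  (d) [impedance] = kg·m²·s⁻³·A⁻²
  (e) V·A⁻¹ = J·C⁻¹·A⁻¹ = kg·m²·s⁻³·A⁻²
All reduce to kg·m²·s⁻³·A⁻² except (c), which is kg·m·s⁻³·A⁻¹.

(c)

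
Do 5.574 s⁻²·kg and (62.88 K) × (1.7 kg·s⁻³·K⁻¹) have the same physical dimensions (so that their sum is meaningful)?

Work out the base dimensions of each:
  5.574 s⁻²·kg:  kg·s⁻²
  (62.88 K) × (1.7 kg·s⁻³·K⁻¹):  [K] · [kg·s⁻³·K⁻¹] = kg·s⁻³
kg·s⁻² ≠ kg·s⁻³, so they cannot be added.

No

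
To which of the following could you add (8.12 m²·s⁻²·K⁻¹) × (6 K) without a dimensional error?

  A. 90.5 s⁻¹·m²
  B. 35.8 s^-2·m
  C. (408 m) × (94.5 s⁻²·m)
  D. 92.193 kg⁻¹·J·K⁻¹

Reference: [m²·s⁻²·K⁻¹] · [K] = m²·s⁻².
Each option:
  A. m²·s⁻¹
  B. m·s⁻²
  C. [m] · [m·s⁻²] = m²·s⁻²  ← same
  D. J·kg⁻¹·K⁻¹ = N·m·kg⁻¹·K⁻¹ = m²·s⁻²·K⁻¹
Only C. matches m²·s⁻².

C.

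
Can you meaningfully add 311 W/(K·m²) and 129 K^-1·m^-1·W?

Expand each in SI base units:
  311 W/(K·m²):  W·m⁻²·K⁻¹ = J·s⁻¹·m⁻²·K⁻¹ = kg·s⁻³·K⁻¹
  129 K^-1·m^-1·W:  W·m⁻¹·K⁻¹ = J·s⁻¹·m⁻¹·K⁻¹ = kg·m·s⁻³·K⁻¹
kg·s⁻³·K⁻¹ ≠ kg·m·s⁻³·K⁻¹, so they cannot be added.

No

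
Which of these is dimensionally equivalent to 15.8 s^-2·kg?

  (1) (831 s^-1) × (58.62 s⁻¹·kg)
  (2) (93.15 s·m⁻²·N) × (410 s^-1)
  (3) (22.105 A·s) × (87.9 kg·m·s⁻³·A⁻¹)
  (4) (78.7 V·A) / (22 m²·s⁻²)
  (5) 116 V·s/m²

(1)

Reference: kg·s⁻².
Each option:
  (1) [s⁻¹] · [kg·s⁻¹] = kg·s⁻²  ← same
  (2) [kg·m⁻¹·s⁻¹] · [s⁻¹] = kg·m⁻¹·s⁻²
  (3) [s·A] · [kg·m·s⁻³·A⁻¹] = kg·m·s⁻²
  (4) [kg·m²·s⁻³] / [m²·s⁻²] = kg·s⁻¹
  (5) V·s·m⁻² = J·C⁻¹·s·m⁻² = kg·s⁻²·A⁻¹
Only (1) matches kg·s⁻².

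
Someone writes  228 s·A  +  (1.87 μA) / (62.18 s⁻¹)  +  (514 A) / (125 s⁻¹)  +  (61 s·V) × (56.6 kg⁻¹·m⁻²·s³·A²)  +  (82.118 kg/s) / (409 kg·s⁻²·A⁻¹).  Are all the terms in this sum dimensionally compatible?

Yes

Dimensions:
  228 s·A:  A·s = s·A
  (1.87 μA) / (62.18 s⁻¹):  [A] / [s⁻¹] = s·A
  (514 A) / (125 s⁻¹):  [A] / [s⁻¹] = s·A
  (61 s·V) × (56.6 kg⁻¹·m⁻²·s³·A²):  [kg·m²·s⁻²·A⁻¹] · [kg⁻¹·m⁻²·s³·A²] = s·A
  (82.118 kg/s) / (409 kg·s⁻²·A⁻¹):  [kg·s⁻¹] / [kg·s⁻²·A⁻¹] = s·A
Every term reduces to s·A.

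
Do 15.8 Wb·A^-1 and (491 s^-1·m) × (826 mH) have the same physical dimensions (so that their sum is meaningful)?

No

Work out the base dimensions of each:
  15.8 Wb·A^-1:  Wb·A⁻¹ = V·s·A⁻¹ = kg·m²·s⁻²·A⁻²
  (491 s^-1·m) × (826 mH):  [m·s⁻¹] · [kg·m²·s⁻²·A⁻²] = kg·m³·s⁻³·A⁻²
kg·m²·s⁻²·A⁻² ≠ kg·m³·s⁻³·A⁻², so they cannot be added.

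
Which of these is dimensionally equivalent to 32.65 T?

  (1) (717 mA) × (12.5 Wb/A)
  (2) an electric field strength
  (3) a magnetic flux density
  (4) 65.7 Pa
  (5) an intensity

Reference: T = Wb·m⁻² = kg·s⁻²·A⁻¹.
Each option:
  (1) [A] · [kg·m²·s⁻²·A⁻²] = kg·m²·s⁻²·A⁻¹
  (2) [electric field strength] = kg·m·s⁻³·A⁻¹
  (3) [magnetic flux density] = kg·s⁻²·A⁻¹  ← same
  (4) Pa = N·m⁻² = kg·m⁻¹·s⁻²
  (5) [intensity] = kg·s⁻³
Only (3) matches kg·s⁻²·A⁻¹.

(3)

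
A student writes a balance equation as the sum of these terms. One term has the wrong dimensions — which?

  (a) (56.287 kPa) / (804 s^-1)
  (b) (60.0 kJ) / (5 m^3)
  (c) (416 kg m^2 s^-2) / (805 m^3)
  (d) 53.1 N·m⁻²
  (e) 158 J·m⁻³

Expand each in SI base units:
  (a) [kg·m⁻¹·s⁻²] / [s⁻¹] = kg·m⁻¹·s⁻¹
  (b) [kg·m²·s⁻²] / [m³] = kg·m⁻¹·s⁻²
  (c) [kg·m²·s⁻²] / [m³] = kg·m⁻¹·s⁻²
  (d) N·m⁻² = kg·m·s⁻²·m⁻² = kg·m⁻¹·s⁻²
  (e) J·m⁻³ = N·m·m⁻³ = kg·m⁻¹·s⁻²
All reduce to kg·m⁻¹·s⁻² except (a), which is kg·m⁻¹·s⁻¹.

(a)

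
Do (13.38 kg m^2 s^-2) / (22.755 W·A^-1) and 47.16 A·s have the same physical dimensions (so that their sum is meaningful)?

In SI base units:
  (13.38 kg m^2 s^-2) / (22.755 W·A^-1):  [kg·m²·s⁻²] / [kg·m²·s⁻³·A⁻¹] = s·A
  47.16 A·s:  A·s = s·A
Both are s·A, so they have the same dimensions and can be added.

Yes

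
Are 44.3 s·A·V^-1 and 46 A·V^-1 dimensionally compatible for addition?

No

Dimensions:
  44.3 s·A·V^-1:  A·s·V⁻¹ = A·s·(J·C⁻¹)⁻¹ = kg⁻¹·m⁻²·s⁴·A²
  46 A·V^-1:  A·V⁻¹ = A·(J·C⁻¹)⁻¹ = kg⁻¹·m⁻²·s³·A²
kg⁻¹·m⁻²·s⁴·A² ≠ kg⁻¹·m⁻²·s³·A², so they cannot be added.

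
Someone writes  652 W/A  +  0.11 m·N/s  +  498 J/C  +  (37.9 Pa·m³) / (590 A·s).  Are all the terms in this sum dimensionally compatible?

No

In SI base units:
  652 W/A:  W·A⁻¹ = J·s⁻¹·A⁻¹ = kg·m²·s⁻³·A⁻¹
  0.11 m·N/s:  N·m·s⁻¹ = kg·m·s⁻²·m·s⁻¹ = kg·m²·s⁻³
  498 J/C:  J·C⁻¹ = N·m·(s·A)⁻¹ = kg·m²·s⁻³·A⁻¹
  (37.9 Pa·m³) / (590 A·s):  [kg·m²·s⁻²] / [s·A] = kg·m²·s⁻³·A⁻¹
The terms do not share a single dimension (kg·m²·s⁻³ vs kg·m²·s⁻³·A⁻¹).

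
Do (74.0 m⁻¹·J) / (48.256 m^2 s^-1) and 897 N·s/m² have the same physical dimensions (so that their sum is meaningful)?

Yes

Reduce each to base SI dimensions:
  (74.0 m⁻¹·J) / (48.256 m^2 s^-1):  [kg·m·s⁻²] / [m²·s⁻¹] = kg·m⁻¹·s⁻¹
  897 N·s/m²:  N·s·m⁻² = kg·m·s⁻²·s·m⁻² = kg·m⁻¹·s⁻¹
Both are kg·m⁻¹·s⁻¹, so they have the same dimensions and can be added.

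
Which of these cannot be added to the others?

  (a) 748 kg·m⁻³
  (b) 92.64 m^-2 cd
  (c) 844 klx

(a)

Reduce each to base SI dimensions:
  (a) kg·m⁻³
  (b) m⁻²·cd
  (c) lx = lm·m⁻² = m⁻²·cd
All reduce to m⁻²·cd except (a), which is kg·m⁻³.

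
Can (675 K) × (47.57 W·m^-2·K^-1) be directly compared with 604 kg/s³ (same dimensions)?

Yes

Dimensions:
  (675 K) × (47.57 W·m^-2·K^-1):  [K] · [kg·s⁻³·K⁻¹] = kg·s⁻³
  604 kg/s³:  kg·s⁻³
Both are kg·s⁻³, so they have the same dimensions and can be added.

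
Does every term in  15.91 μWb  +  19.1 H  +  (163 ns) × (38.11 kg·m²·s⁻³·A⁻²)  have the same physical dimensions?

Expand each in SI base units:
  15.91 μWb:  Wb = V·s = kg·m²·s⁻²·A⁻¹
  19.1 H:  H = V·s·A⁻¹ = kg·m²·s⁻²·A⁻²
  (163 ns) × (38.11 kg·m²·s⁻³·A⁻²):  [s] · [kg·m²·s⁻³·A⁻²] = kg·m²·s⁻²·A⁻²
The terms do not share a single dimension (kg·m²·s⁻²·A⁻² vs kg·m²·s⁻²·A⁻¹).

No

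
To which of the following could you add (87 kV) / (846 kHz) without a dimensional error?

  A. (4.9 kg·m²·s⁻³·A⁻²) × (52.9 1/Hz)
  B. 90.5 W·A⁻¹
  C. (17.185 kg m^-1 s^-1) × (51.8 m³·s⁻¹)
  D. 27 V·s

Reference: [kg·m²·s⁻³·A⁻¹] / [s⁻¹] = kg·m²·s⁻²·A⁻¹.
Each option:
  A. [kg·m²·s⁻³·A⁻²] · [s] = kg·m²·s⁻²·A⁻²
  B. W·A⁻¹ = J·s⁻¹·A⁻¹ = kg·m²·s⁻³·A⁻¹
  C. [kg·m⁻¹·s⁻¹] · [m³·s⁻¹] = kg·m²·s⁻²
  D. V·s = J·C⁻¹·s = kg·m²·s⁻²·A⁻¹  ← same
Only D. matches kg·m²·s⁻²·A⁻¹.

D.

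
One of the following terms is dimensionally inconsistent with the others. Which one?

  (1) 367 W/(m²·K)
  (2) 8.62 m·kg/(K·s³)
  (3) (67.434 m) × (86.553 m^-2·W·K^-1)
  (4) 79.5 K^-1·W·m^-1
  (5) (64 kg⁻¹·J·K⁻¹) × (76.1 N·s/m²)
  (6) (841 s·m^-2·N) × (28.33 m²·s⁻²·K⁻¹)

(1)

Reduce each to base SI dimensions:
  (1) W·m⁻²·K⁻¹ = J·s⁻¹·m⁻²·K⁻¹ = kg·s⁻³·K⁻¹
  (2) kg·m·s⁻³·K⁻¹
  (3) [m] · [kg·s⁻³·K⁻¹] = kg·m·s⁻³·K⁻¹
  (4) W·m⁻¹·K⁻¹ = J·s⁻¹·m⁻¹·K⁻¹ = kg·m·s⁻³·K⁻¹
  (5) [m²·s⁻²·K⁻¹] · [kg·m⁻¹·s⁻¹] = kg·m·s⁻³·K⁻¹
  (6) [kg·m⁻¹·s⁻¹] · [m²·s⁻²·K⁻¹] = kg·m·s⁻³·K⁻¹
All reduce to kg·m·s⁻³·K⁻¹ except (1), which is kg·s⁻³·K⁻¹.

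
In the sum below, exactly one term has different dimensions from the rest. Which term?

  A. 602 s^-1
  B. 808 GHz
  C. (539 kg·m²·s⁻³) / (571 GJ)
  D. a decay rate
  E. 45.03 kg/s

E.

Reduce each to base SI dimensions:
  A. s⁻¹
  B. Hz = s⁻¹
  C. [kg·m²·s⁻³] / [kg·m²·s⁻²] = s⁻¹
  D. [decay rate] = s⁻¹
  E. kg·s⁻¹
All reduce to s⁻¹ except E., which is kg·s⁻¹.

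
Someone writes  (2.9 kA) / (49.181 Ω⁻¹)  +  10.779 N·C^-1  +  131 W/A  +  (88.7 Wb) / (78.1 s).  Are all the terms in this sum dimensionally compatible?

No

Expand each in SI base units:
  (2.9 kA) / (49.181 Ω⁻¹):  [A] / [kg⁻¹·m⁻²·s³·A²] = kg·m²·s⁻³·A⁻¹
  10.779 N·C^-1:  N·C⁻¹ = kg·m·s⁻²·(s·A)⁻¹ = kg·m·s⁻³·A⁻¹
  131 W/A:  W·A⁻¹ = J·s⁻¹·A⁻¹ = kg·m²·s⁻³·A⁻¹
  (88.7 Wb) / (78.1 s):  [kg·m²·s⁻²·A⁻¹] / [s] = kg·m²·s⁻³·A⁻¹
The terms do not share a single dimension (kg·m²·s⁻³·A⁻¹ vs kg·m·s⁻³·A⁻¹).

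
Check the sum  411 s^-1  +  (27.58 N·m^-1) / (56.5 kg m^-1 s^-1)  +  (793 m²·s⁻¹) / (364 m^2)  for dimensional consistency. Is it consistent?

No

Expand each in SI base units:
  411 s^-1:  s⁻¹
  (27.58 N·m^-1) / (56.5 kg m^-1 s^-1):  [kg·s⁻²] / [kg·m⁻¹·s⁻¹] = m·s⁻¹
  (793 m²·s⁻¹) / (364 m^2):  [m²·s⁻¹] / [m²] = s⁻¹
The terms do not share a single dimension (m·s⁻¹ vs s⁻¹).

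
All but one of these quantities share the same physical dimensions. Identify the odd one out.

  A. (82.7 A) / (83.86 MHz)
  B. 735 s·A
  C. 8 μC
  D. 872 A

D.

In SI base units:
  A. [A] / [s⁻¹] = s·A
  B. s·A
  C. C = s·A
  D. A
All reduce to s·A except D., which is A.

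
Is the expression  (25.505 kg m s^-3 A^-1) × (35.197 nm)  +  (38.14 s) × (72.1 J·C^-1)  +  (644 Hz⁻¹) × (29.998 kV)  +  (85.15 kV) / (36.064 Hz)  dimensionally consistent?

No

In SI base units:
  (25.505 kg m s^-3 A^-1) × (35.197 nm):  [kg·m·s⁻³·A⁻¹] · [m] = kg·m²·s⁻³·A⁻¹
  (38.14 s) × (72.1 J·C^-1):  [s] · [kg·m²·s⁻³·A⁻¹] = kg·m²·s⁻²·A⁻¹
  (644 Hz⁻¹) × (29.998 kV):  [s] · [kg·m²·s⁻³·A⁻¹] = kg·m²·s⁻²·A⁻¹
  (85.15 kV) / (36.064 Hz):  [kg·m²·s⁻³·A⁻¹] / [s⁻¹] = kg·m²·s⁻²·A⁻¹
The terms do not share a single dimension (kg·m²·s⁻²·A⁻¹ vs kg·m²·s⁻³·A⁻¹).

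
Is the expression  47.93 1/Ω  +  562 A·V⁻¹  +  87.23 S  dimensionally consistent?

Yes

Expand each in SI base units:
  47.93 1/Ω:  Ω⁻¹ = (V·A⁻¹)⁻¹ = kg⁻¹·m⁻²·s³·A²
  562 A·V⁻¹:  A·V⁻¹ = A·(J·C⁻¹)⁻¹ = kg⁻¹·m⁻²·s³·A²
  87.23 S:  S = Ω⁻¹ = kg⁻¹·m⁻²·s³·A²
Every term reduces to kg⁻¹·m⁻²·s³·A².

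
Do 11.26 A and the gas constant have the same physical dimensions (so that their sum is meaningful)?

Work out the base dimensions of each:
  11.26 A:  A
  the gas constant:  [gas constant] = kg·m²·s⁻²·K⁻¹·mol⁻¹
A ≠ kg·m²·s⁻²·K⁻¹·mol⁻¹, so they cannot be added.

No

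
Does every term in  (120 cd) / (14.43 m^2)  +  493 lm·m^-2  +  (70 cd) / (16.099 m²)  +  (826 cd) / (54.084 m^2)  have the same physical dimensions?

Yes

Reduce each to base SI dimensions:
  (120 cd) / (14.43 m^2):  [cd] / [m²] = m⁻²·cd
  493 lm·m^-2:  lm·m⁻² = cd·m⁻² = m⁻²·cd
  (70 cd) / (16.099 m²):  [cd] / [m²] = m⁻²·cd
  (826 cd) / (54.084 m^2):  [cd] / [m²] = m⁻²·cd
Every term reduces to m⁻²·cd.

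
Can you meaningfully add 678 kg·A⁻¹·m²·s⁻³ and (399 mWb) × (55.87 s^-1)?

Dimensions:
  678 kg·A⁻¹·m²·s⁻³:  kg·m²·s⁻³·A⁻¹
  (399 mWb) × (55.87 s^-1):  [kg·m²·s⁻²·A⁻¹] · [s⁻¹] = kg·m²·s⁻³·A⁻¹
Both are kg·m²·s⁻³·A⁻¹, so they have the same dimensions and can be added.

Yes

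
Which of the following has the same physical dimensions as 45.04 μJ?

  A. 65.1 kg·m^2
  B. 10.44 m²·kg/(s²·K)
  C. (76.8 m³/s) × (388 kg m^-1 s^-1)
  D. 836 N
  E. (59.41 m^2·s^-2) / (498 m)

Reference: J = N·m = kg·m²·s⁻².
Each option:
  A. kg·m²
  B. kg·m²·s⁻²·K⁻¹
  C. [m³·s⁻¹] · [kg·m⁻¹·s⁻¹] = kg·m²·s⁻²  ← same
  D. N = kg·m·s⁻²
  E. [m²·s⁻²] / [m] = m·s⁻²
Only C. matches kg·m²·s⁻².

C.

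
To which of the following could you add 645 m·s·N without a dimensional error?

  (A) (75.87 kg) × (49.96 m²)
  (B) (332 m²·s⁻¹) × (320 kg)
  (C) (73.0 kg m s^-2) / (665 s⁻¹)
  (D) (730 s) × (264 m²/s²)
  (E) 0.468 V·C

(B)

Reference: N·m·s = kg·m·s⁻²·m·s = kg·m²·s⁻¹.
Each option:
  (A) [kg] · [m²] = kg·m²
  (B) [m²·s⁻¹] · [kg] = kg·m²·s⁻¹  ← same
  (C) [kg·m·s⁻²] / [s⁻¹] = kg·m·s⁻¹
  (D) [s] · [m²·s⁻²] = m²·s⁻¹
  (E) C·V = s·A·J·C⁻¹ = kg·m²·s⁻²
Only (B) matches kg·m²·s⁻¹.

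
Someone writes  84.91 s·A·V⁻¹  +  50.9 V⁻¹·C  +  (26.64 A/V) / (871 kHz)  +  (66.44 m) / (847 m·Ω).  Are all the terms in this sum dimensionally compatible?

No

Dimensions:
  84.91 s·A·V⁻¹:  A·s·V⁻¹ = A·s·(J·C⁻¹)⁻¹ = kg⁻¹·m⁻²·s⁴·A²
  50.9 V⁻¹·C:  C·V⁻¹ = s·A·(J·C⁻¹)⁻¹ = kg⁻¹·m⁻²·s⁴·A²
  (26.64 A/V) / (871 kHz):  [kg⁻¹·m⁻²·s³·A²] / [s⁻¹] = kg⁻¹·m⁻²·s⁴·A²
  (66.44 m) / (847 m·Ω):  [m] / [kg·m³·s⁻³·A⁻²] = kg⁻¹·m⁻²·s³·A²
The terms do not share a single dimension (kg⁻¹·m⁻²·s³·A² vs kg⁻¹·m⁻²·s⁴·A²).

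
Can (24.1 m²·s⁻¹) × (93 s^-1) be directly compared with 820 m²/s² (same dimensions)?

Yes

Reduce each to base SI dimensions:
  (24.1 m²·s⁻¹) × (93 s^-1):  [m²·s⁻¹] · [s⁻¹] = m²·s⁻²
  820 m²/s²:  m²·s⁻²
Both are m²·s⁻², so they have the same dimensions and can be added.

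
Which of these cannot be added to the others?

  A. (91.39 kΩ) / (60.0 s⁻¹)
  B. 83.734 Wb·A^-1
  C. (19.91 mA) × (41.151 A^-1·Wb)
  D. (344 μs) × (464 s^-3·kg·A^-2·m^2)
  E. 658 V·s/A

C.

Work out the base dimensions of each:
  A. [kg·m²·s⁻³·A⁻²] / [s⁻¹] = kg·m²·s⁻²·A⁻²
  B. Wb·A⁻¹ = V·s·A⁻¹ = kg·m²·s⁻²·A⁻²
  C. [A] · [kg·m²·s⁻²·A⁻²] = kg·m²·s⁻²·A⁻¹
  D. [s] · [kg·m²·s⁻³·A⁻²] = kg·m²·s⁻²·A⁻²
  E. V·s·A⁻¹ = J·C⁻¹·s·A⁻¹ = kg·m²·s⁻²·A⁻²
All reduce to kg·m²·s⁻²·A⁻² except C., which is kg·m²·s⁻²·A⁻¹.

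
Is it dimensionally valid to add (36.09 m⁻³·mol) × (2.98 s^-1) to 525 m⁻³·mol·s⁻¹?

Expand each in SI base units:
  (36.09 m⁻³·mol) × (2.98 s^-1):  [m⁻³·mol] · [s⁻¹] = m⁻³·s⁻¹·mol
  525 m⁻³·mol·s⁻¹:  mol·m⁻³·s⁻¹ = m⁻³·s⁻¹·mol
Both are m⁻³·s⁻¹·mol, so they have the same dimensions and can be added.

Yes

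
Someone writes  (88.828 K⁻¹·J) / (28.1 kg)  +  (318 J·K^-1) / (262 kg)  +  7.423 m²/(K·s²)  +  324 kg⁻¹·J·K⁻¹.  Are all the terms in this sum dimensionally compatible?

In SI base units:
  (88.828 K⁻¹·J) / (28.1 kg):  [kg·m²·s⁻²·K⁻¹] / [kg] = m²·s⁻²·K⁻¹
  (318 J·K^-1) / (262 kg):  [kg·m²·s⁻²·K⁻¹] / [kg] = m²·s⁻²·K⁻¹
  7.423 m²/(K·s²):  m²·s⁻²·K⁻¹
  324 kg⁻¹·J·K⁻¹:  J·kg⁻¹·K⁻¹ = N·m·kg⁻¹·K⁻¹ = m²·s⁻²·K⁻¹
Every term reduces to m²·s⁻²·K⁻¹.

Yes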